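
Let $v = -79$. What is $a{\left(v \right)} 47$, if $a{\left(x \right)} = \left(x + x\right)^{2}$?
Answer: $1173308$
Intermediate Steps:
$a{\left(x \right)} = 4 x^{2}$ ($a{\left(x \right)} = \left(2 x\right)^{2} = 4 x^{2}$)
$a{\left(v \right)} 47 = 4 \left(-79\right)^{2} \cdot 47 = 4 \cdot 6241 \cdot 47 = 24964 \cdot 47 = 1173308$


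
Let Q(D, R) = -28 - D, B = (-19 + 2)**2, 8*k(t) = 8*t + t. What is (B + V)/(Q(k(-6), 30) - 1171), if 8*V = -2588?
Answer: 138/4769 ≈ 0.028937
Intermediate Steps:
V = -647/2 (V = (1/8)*(-2588) = -647/2 ≈ -323.50)
k(t) = 9*t/8 (k(t) = (8*t + t)/8 = (9*t)/8 = 9*t/8)
B = 289 (B = (-17)**2 = 289)
(B + V)/(Q(k(-6), 30) - 1171) = (289 - 647/2)/((-28 - 9*(-6)/8) - 1171) = -69/(2*((-28 - 1*(-27/4)) - 1171)) = -69/(2*((-28 + 27/4) - 1171)) = -69/(2*(-85/4 - 1171)) = -69/(2*(-4769/4)) = -69/2*(-4/4769) = 138/4769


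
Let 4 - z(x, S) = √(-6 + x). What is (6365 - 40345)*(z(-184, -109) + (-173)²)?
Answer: -1017123340 + 33980*I*√190 ≈ -1.0171e+9 + 4.6838e+5*I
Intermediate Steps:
z(x, S) = 4 - √(-6 + x)
(6365 - 40345)*(z(-184, -109) + (-173)²) = (6365 - 40345)*((4 - √(-6 - 184)) + (-173)²) = -33980*((4 - √(-190)) + 29929) = -33980*((4 - I*√190) + 29929) = -33980*(29933 - I*√190) = -1017123340 + 33980*I*√190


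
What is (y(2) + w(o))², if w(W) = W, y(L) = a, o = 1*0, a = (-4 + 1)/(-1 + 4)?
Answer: 1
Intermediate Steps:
a = -1 (a = -3/3 = -3*⅓ = -1)
o = 0
y(L) = -1
(y(2) + w(o))² = (-1 + 0)² = (-1)² = 1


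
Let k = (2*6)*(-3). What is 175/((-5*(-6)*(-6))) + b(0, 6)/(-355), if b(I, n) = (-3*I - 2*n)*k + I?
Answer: -27977/12780 ≈ -2.1891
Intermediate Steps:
k = -36 (k = 12*(-3) = -36)
b(I, n) = 72*n + 109*I (b(I, n) = (-3*I - 2*n)*(-36) + I = (72*n + 108*I) + I = 72*n + 109*I)
175/((-5*(-6)*(-6))) + b(0, 6)/(-355) = 175/((-5*(-6)*(-6))) + (72*6 + 109*0)/(-355) = 175/((30*(-6))) + (432 + 0)*(-1/355) = 175/(-180) + 432*(-1/355) = 175*(-1/180) - 432/355 = -35/36 - 432/355 = -27977/12780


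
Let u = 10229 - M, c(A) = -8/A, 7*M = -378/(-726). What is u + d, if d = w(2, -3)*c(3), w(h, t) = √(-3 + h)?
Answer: 1237700/121 - 8*I/3 ≈ 10229.0 - 2.6667*I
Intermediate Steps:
M = 9/121 (M = (-378/(-726))/7 = (-378*(-1/726))/7 = (⅐)*(63/121) = 9/121 ≈ 0.074380)
d = -8*I/3 (d = √(-3 + 2)*(-8/3) = √(-1)*(-8*⅓) = I*(-8/3) = -8*I/3 ≈ -2.6667*I)
u = 1237700/121 (u = 10229 - 1*9/121 = 10229 - 9/121 = 1237700/121 ≈ 10229.)
u + d = 1237700/121 - 8*I/3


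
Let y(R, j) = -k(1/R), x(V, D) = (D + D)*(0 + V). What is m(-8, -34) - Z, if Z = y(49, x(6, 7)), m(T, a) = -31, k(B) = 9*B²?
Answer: -74422/2401 ≈ -30.996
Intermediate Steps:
x(V, D) = 2*D*V (x(V, D) = (2*D)*V = 2*D*V)
y(R, j) = -9/R² (y(R, j) = -9*(1/R)² = -9/R²)
Z = -9/2401 (Z = -9/49² = -9*1/2401 = -9/2401 ≈ -0.0037484)
m(-8, -34) - Z = -31 - 1*(-9/2401) = -31 + 9/2401 = -74422/2401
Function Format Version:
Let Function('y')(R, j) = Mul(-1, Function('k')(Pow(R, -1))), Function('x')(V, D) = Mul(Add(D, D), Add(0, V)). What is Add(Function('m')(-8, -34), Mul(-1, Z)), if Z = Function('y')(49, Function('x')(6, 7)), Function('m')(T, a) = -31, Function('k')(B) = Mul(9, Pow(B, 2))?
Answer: Rational(-74422, 2401) ≈ -30.996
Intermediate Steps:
Function('x')(V, D) = Mul(2, D, V) (Function('x')(V, D) = Mul(Mul(2, D), V) = Mul(2, D, V))
Function('y')(R, j) = Mul(-9, Pow(R, -2)) (Function('y')(R, j) = Mul(-1, Mul(9, Pow(Pow(R, -1), 2))) = Mul(-1, Mul(9, Pow(R, -2))) = Mul(-9, Pow(R, -2)))
Z = Rational(-9, 2401) (Z = Mul(-9, Pow(49, -2)) = Mul(-9, Rational(1, 2401)) = Rational(-9, 2401) ≈ -0.0037484)
Add(Function('m')(-8, -34), Mul(-1, Z)) = Add(-31, Mul(-1, Rational(-9, 2401))) = Add(-31, Rational(9, 2401)) = Rational(-74422, 2401)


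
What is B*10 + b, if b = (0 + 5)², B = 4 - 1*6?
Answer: 5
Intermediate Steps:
B = -2 (B = 4 - 6 = -2)
b = 25 (b = 5² = 25)
B*10 + b = -2*10 + 25 = -20 + 25 = 5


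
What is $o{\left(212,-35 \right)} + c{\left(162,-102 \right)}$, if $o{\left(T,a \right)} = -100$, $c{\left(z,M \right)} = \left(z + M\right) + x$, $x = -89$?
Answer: $-129$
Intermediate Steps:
$c{\left(z,M \right)} = -89 + M + z$ ($c{\left(z,M \right)} = \left(z + M\right) - 89 = \left(M + z\right) - 89 = -89 + M + z$)
$o{\left(212,-35 \right)} + c{\left(162,-102 \right)} = -100 - 29 = -129$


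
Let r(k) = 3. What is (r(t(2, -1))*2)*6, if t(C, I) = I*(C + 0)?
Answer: 36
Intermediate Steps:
t(C, I) = C*I (t(C, I) = I*C = C*I)
(r(t(2, -1))*2)*6 = (3*2)*6 = 6*6 = 36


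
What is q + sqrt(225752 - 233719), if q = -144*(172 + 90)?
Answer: -37728 + I*sqrt(7967) ≈ -37728.0 + 89.258*I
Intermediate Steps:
q = -37728 (q = -144*262 = -37728)
q + sqrt(225752 - 233719) = -37728 + sqrt(225752 - 233719) = -37728 + sqrt(-7967) = -37728 + I*sqrt(7967)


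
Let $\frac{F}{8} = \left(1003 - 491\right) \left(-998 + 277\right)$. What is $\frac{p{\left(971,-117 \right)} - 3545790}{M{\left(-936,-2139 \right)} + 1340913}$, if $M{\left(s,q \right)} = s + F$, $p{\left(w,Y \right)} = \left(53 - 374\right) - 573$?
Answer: $\frac{3546684}{1613239} \approx 2.1985$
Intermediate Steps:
$F = -2953216$ ($F = 8 \left(1003 - 491\right) \left(-998 + 277\right) = 8 \cdot 512 \left(-721\right) = 8 \left(-369152\right) = -2953216$)
$p{\left(w,Y \right)} = -894$ ($p{\left(w,Y \right)} = -321 - 573 = -894$)
$M{\left(s,q \right)} = -2953216 + s$ ($M{\left(s,q \right)} = s - 2953216 = -2953216 + s$)
$\frac{p{\left(971,-117 \right)} - 3545790}{M{\left(-936,-2139 \right)} + 1340913} = \frac{-894 - 3545790}{\left(-2953216 - 936\right) + 1340913} = \frac{-894 - 3545790}{-2954152 + 1340913} = \frac{-894 - 3545790}{-1613239} = \left(-3546684\right) \left(- \frac{1}{1613239}\right) = \frac{3546684}{1613239}$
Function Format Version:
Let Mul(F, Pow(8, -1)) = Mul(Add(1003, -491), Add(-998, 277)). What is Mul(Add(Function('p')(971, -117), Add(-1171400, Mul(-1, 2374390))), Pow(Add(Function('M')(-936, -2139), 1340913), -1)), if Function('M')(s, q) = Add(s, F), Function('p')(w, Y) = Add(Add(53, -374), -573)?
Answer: Rational(3546684, 1613239) ≈ 2.1985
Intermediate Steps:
F = -2953216 (F = Mul(8, Mul(Add(1003, -491), Add(-998, 277))) = Mul(8, Mul(512, -721)) = Mul(8, -369152) = -2953216)
Function('p')(w, Y) = -894 (Function('p')(w, Y) = Add(-321, -573) = -894)
Function('M')(s, q) = Add(-2953216, s) (Function('M')(s, q) = Add(s, -2953216) = Add(-2953216, s))
Mul(Add(Function('p')(971, -117), Add(-1171400, Mul(-1, 2374390))), Pow(Add(Function('M')(-936, -2139), 1340913), -1)) = Mul(Add(-894, Add(-1171400, Mul(-1, 2374390))), Pow(Add(Add(-2953216, -936), 1340913), -1)) = Mul(Add(-894, Add(-1171400, -2374390)), Pow(Add(-2954152, 1340913), -1)) = Mul(Add(-894, -3545790), Pow(-1613239, -1)) = Mul(-3546684, Rational(-1, 1613239)) = Rational(3546684, 1613239)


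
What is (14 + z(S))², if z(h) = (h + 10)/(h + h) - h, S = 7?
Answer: 13225/196 ≈ 67.474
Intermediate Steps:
z(h) = -h + (10 + h)/(2*h) (z(h) = (10 + h)/((2*h)) - h = (10 + h)*(1/(2*h)) - h = (10 + h)/(2*h) - h = -h + (10 + h)/(2*h))
(14 + z(S))² = (14 + (½ - 1*7 + 5/7))² = (14 + (½ - 7 + 5*(⅐)))² = (14 + (½ - 7 + 5/7))² = (14 - 81/14)² = (115/14)² = 13225/196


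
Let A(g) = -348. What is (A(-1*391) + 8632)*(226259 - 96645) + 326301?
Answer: 1074048677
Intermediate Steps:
(A(-1*391) + 8632)*(226259 - 96645) + 326301 = (-348 + 8632)*(226259 - 96645) + 326301 = 8284*129614 + 326301 = 1073722376 + 326301 = 1074048677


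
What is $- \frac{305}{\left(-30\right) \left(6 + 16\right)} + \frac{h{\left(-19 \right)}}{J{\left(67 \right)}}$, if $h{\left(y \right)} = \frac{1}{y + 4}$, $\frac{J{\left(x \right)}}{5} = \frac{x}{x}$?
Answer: $\frac{1481}{3300} \approx 0.44879$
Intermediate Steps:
$J{\left(x \right)} = 5$ ($J{\left(x \right)} = 5 \frac{x}{x} = 5 \cdot 1 = 5$)
$h{\left(y \right)} = \frac{1}{4 + y}$
$- \frac{305}{\left(-30\right) \left(6 + 16\right)} + \frac{h{\left(-19 \right)}}{J{\left(67 \right)}} = - \frac{305}{\left(-30\right) \left(6 + 16\right)} + \frac{1}{\left(4 - 19\right) 5} = - \frac{305}{\left(-30\right) 22} + \frac{1}{-15} \cdot \frac{1}{5} = - \frac{305}{-660} - \frac{1}{75} = \left(-305\right) \left(- \frac{1}{660}\right) - \frac{1}{75} = \frac{61}{132} - \frac{1}{75} = \frac{1481}{3300}$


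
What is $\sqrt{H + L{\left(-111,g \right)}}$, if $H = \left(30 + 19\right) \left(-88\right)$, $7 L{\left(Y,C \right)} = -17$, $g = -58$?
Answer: $\frac{i \sqrt{211407}}{7} \approx 65.684 i$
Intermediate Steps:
$L{\left(Y,C \right)} = - \frac{17}{7}$ ($L{\left(Y,C \right)} = \frac{1}{7} \left(-17\right) = - \frac{17}{7}$)
$H = -4312$ ($H = 49 \left(-88\right) = -4312$)
$\sqrt{H + L{\left(-111,g \right)}} = \sqrt{-4312 - \frac{17}{7}} = \sqrt{- \frac{30201}{7}} = \frac{i \sqrt{211407}}{7}$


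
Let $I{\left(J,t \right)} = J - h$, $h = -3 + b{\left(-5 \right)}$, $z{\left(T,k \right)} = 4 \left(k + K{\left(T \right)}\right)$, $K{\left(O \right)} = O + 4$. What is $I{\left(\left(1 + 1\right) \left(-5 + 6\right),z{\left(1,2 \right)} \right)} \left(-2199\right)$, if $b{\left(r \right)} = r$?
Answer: $-21990$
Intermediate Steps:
$K{\left(O \right)} = 4 + O$
$z{\left(T,k \right)} = 16 + 4 T + 4 k$ ($z{\left(T,k \right)} = 4 \left(k + \left(4 + T\right)\right) = 4 \left(4 + T + k\right) = 16 + 4 T + 4 k$)
$h = -8$ ($h = -3 - 5 = -8$)
$I{\left(J,t \right)} = 8 + J$ ($I{\left(J,t \right)} = J - -8 = J + 8 = 8 + J$)
$I{\left(\left(1 + 1\right) \left(-5 + 6\right),z{\left(1,2 \right)} \right)} \left(-2199\right) = \left(8 + \left(1 + 1\right) \left(-5 + 6\right)\right) \left(-2199\right) = \left(8 + 2 \cdot 1\right) \left(-2199\right) = \left(8 + 2\right) \left(-2199\right) = 10 \left(-2199\right) = -21990$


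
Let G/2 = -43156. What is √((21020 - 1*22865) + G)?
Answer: I*√88157 ≈ 296.91*I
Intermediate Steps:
G = -86312 (G = 2*(-43156) = -86312)
√((21020 - 1*22865) + G) = √((21020 - 1*22865) - 86312) = √((21020 - 22865) - 86312) = √(-1845 - 86312) = √(-88157) = I*√88157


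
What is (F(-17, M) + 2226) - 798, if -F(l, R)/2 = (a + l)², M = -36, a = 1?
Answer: 916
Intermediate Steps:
F(l, R) = -2*(1 + l)²
(F(-17, M) + 2226) - 798 = (-2*(1 - 17)² + 2226) - 798 = (-2*(-16)² + 2226) - 798 = (-2*256 + 2226) - 798 = (-512 + 2226) - 798 = 1714 - 798 = 916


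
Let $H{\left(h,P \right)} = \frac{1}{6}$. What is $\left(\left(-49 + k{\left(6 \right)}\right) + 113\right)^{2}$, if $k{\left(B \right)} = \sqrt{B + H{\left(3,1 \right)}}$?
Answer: $\frac{\left(384 + \sqrt{222}\right)^{2}}{36} \approx 4420.0$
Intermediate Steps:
$H{\left(h,P \right)} = \frac{1}{6}$
$k{\left(B \right)} = \sqrt{\frac{1}{6} + B}$ ($k{\left(B \right)} = \sqrt{B + \frac{1}{6}} = \sqrt{\frac{1}{6} + B}$)
$\left(\left(-49 + k{\left(6 \right)}\right) + 113\right)^{2} = \left(\left(-49 + \frac{\sqrt{6 + 36 \cdot 6}}{6}\right) + 113\right)^{2} = \left(\left(-49 + \frac{\sqrt{6 + 216}}{6}\right) + 113\right)^{2} = \left(\left(-49 + \frac{\sqrt{222}}{6}\right) + 113\right)^{2} = \left(64 + \frac{\sqrt{222}}{6}\right)^{2}$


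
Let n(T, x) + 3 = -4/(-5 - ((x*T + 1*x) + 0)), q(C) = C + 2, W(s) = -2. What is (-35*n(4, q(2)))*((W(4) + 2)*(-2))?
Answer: 0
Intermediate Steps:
q(C) = 2 + C
n(T, x) = -3 - 4/(-5 - x - T*x) (n(T, x) = -3 - 4/(-5 - ((x*T + 1*x) + 0)) = -3 - 4/(-5 - ((T*x + x) + 0)) = -3 - 4/(-5 - ((x + T*x) + 0)) = -3 - 4/(-5 - (x + T*x)) = -3 - 4/(-5 + (-x - T*x)) = -3 - 4/(-5 - x - T*x))
(-35*n(4, q(2)))*((W(4) + 2)*(-2)) = (-35*(-11 - 3*(2 + 2) - 3*4*(2 + 2))/(5 + (2 + 2) + 4*(2 + 2)))*((-2 + 2)*(-2)) = (-35*(-11 - 3*4 - 3*4*4)/(5 + 4 + 4*4))*(0*(-2)) = -35*(-11 - 12 - 48)/(5 + 4 + 16)*0 = -35*(-71)/25*0 = -7*(-71)/5*0 = -35*(-71/25)*0 = (497/5)*0 = 0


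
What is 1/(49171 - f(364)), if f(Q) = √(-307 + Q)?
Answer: 49171/2417787184 + √57/2417787184 ≈ 2.0340e-5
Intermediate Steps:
1/(49171 - f(364)) = 1/(49171 - √(-307 + 364)) = 1/(49171 - √57)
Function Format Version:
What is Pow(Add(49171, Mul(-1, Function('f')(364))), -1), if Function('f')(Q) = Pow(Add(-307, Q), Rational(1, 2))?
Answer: Add(Rational(49171, 2417787184), Mul(Rational(1, 2417787184), Pow(57, Rational(1, 2)))) ≈ 2.0340e-5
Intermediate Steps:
Pow(Add(49171, Mul(-1, Function('f')(364))), -1) = Pow(Add(49171, Mul(-1, Pow(Add(-307, 364), Rational(1, 2)))), -1) = Pow(Add(49171, Mul(-1, Pow(57, Rational(1, 2)))), -1)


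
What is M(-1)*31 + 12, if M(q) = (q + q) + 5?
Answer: 105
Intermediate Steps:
M(q) = 5 + 2*q (M(q) = 2*q + 5 = 5 + 2*q)
M(-1)*31 + 12 = (5 + 2*(-1))*31 + 12 = (5 - 2)*31 + 12 = 3*31 + 12 = 93 + 12 = 105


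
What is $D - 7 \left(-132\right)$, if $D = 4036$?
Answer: $4960$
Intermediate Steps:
$D - 7 \left(-132\right) = 4036 - 7 \left(-132\right) = 4036 - -924 = 4036 + 924 = 4960$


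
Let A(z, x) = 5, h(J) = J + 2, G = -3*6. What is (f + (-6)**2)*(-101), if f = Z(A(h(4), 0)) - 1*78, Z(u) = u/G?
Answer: 76861/18 ≈ 4270.1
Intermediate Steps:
G = -18
h(J) = 2 + J
Z(u) = -u/18 (Z(u) = u/(-18) = u*(-1/18) = -u/18)
f = -1409/18 (f = -1/18*5 - 1*78 = -5/18 - 78 = -1409/18 ≈ -78.278)
(f + (-6)**2)*(-101) = (-1409/18 + (-6)**2)*(-101) = (-1409/18 + 36)*(-101) = -761/18*(-101) = 76861/18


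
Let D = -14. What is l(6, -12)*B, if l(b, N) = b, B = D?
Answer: -84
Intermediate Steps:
B = -14
l(6, -12)*B = 6*(-14) = -84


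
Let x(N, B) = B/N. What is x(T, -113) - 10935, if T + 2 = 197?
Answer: -2132438/195 ≈ -10936.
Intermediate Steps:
T = 195 (T = -2 + 197 = 195)
x(T, -113) - 10935 = -113/195 - 10935 = -2132438/195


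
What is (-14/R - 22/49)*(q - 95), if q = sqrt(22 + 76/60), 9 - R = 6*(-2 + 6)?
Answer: -6764/147 + 356*sqrt(5235)/11025 ≈ -43.677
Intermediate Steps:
R = -15 (R = 9 - 6*(-2 + 6) = 9 - 6*4 = 9 - 1*24 = 9 - 24 = -15)
q = sqrt(5235)/15 (q = sqrt(22 + 76*(1/60)) = sqrt(22 + 19/15) = sqrt(349/15) = sqrt(5235)/15 ≈ 4.8236)
(-14/R - 22/49)*(q - 95) = (-14/(-15) - 22/49)*(sqrt(5235)/15 - 95) = (-14*(-1/15) - 22*1/49)*(-95 + sqrt(5235)/15) = (14/15 - 22/49)*(-95 + sqrt(5235)/15) = 356*(-95 + sqrt(5235)/15)/735 = -6764/147 + 356*sqrt(5235)/11025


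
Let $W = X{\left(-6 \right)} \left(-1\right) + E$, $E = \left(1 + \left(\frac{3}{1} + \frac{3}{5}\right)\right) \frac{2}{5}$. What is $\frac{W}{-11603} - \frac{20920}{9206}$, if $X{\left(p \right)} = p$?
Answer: $- \frac{3035086688}{1335215225} \approx -2.2731$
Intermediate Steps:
$E = \frac{46}{25}$ ($E = \left(1 + \left(3 \cdot 1 + 3 \cdot \frac{1}{5}\right)\right) 2 \cdot \frac{1}{5} = \left(1 + \left(3 + \frac{3}{5}\right)\right) \frac{2}{5} = \left(1 + \frac{18}{5}\right) \frac{2}{5} = \frac{23}{5} \cdot \frac{2}{5} = \frac{46}{25} \approx 1.84$)
$W = \frac{196}{25}$ ($W = \left(-6\right) \left(-1\right) + \frac{46}{25} = 6 + \frac{46}{25} = \frac{196}{25} \approx 7.84$)
$\frac{W}{-11603} - \frac{20920}{9206} = \frac{196}{25 \left(-11603\right)} - \frac{20920}{9206} = \frac{196}{25} \left(- \frac{1}{11603}\right) - \frac{10460}{4603} = - \frac{196}{290075} - \frac{10460}{4603} = - \frac{3035086688}{1335215225}$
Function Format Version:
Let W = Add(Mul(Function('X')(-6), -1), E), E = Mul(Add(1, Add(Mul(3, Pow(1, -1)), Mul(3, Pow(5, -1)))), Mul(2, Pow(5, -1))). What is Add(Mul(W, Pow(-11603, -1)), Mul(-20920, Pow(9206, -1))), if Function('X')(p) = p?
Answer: Rational(-3035086688, 1335215225) ≈ -2.2731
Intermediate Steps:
E = Rational(46, 25) (E = Mul(Add(1, Add(Mul(3, 1), Mul(3, Rational(1, 5)))), Mul(2, Rational(1, 5))) = Mul(Add(1, Add(3, Rational(3, 5))), Rational(2, 5)) = Mul(Add(1, Rational(18, 5)), Rational(2, 5)) = Mul(Rational(23, 5), Rational(2, 5)) = Rational(46, 25) ≈ 1.8400)
W = Rational(196, 25) (W = Add(Mul(-6, -1), Rational(46, 25)) = Add(6, Rational(46, 25)) = Rational(196, 25) ≈ 7.8400)
Add(Mul(W, Pow(-11603, -1)), Mul(-20920, Pow(9206, -1))) = Add(Mul(Rational(196, 25), Pow(-11603, -1)), Mul(-20920, Pow(9206, -1))) = Add(Mul(Rational(196, 25), Rational(-1, 11603)), Mul(-20920, Rational(1, 9206))) = Add(Rational(-196, 290075), Rational(-10460, 4603)) = Rational(-3035086688, 1335215225)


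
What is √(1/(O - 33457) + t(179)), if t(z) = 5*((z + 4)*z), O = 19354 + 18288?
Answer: √318729705090/1395 ≈ 404.70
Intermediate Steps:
O = 37642
t(z) = 5*z*(4 + z) (t(z) = 5*((4 + z)*z) = 5*(z*(4 + z)) = 5*z*(4 + z))
√(1/(O - 33457) + t(179)) = √(1/(37642 - 33457) + 5*179*(4 + 179)) = √(1/4185 + 5*179*183) = √(1/4185 + 163785) = √(685440226/4185) = √318729705090/1395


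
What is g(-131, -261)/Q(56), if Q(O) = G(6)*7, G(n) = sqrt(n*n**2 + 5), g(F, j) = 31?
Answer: 31*sqrt(221)/1547 ≈ 0.29790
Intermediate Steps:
G(n) = sqrt(5 + n**3) (G(n) = sqrt(n**3 + 5) = sqrt(5 + n**3))
Q(O) = 7*sqrt(221) (Q(O) = sqrt(5 + 6**3)*7 = sqrt(5 + 216)*7 = sqrt(221)*7 = 7*sqrt(221))
g(-131, -261)/Q(56) = 31/((7*sqrt(221))) = 31*(sqrt(221)/1547) = 31*sqrt(221)/1547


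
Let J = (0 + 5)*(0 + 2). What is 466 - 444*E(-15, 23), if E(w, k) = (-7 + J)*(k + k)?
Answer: -60806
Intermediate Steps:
J = 10 (J = 5*2 = 10)
E(w, k) = 6*k (E(w, k) = (-7 + 10)*(k + k) = 3*(2*k) = 6*k)
466 - 444*E(-15, 23) = 466 - 2664*23 = 466 - 444*138 = 466 - 61272 = -60806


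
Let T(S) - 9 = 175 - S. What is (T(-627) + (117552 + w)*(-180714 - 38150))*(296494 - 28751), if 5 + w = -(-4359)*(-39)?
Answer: 3073768106637781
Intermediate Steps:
w = -170006 (w = -5 - (-4359)*(-39) = -5 - 1*170001 = -5 - 170001 = -170006)
T(S) = 184 - S (T(S) = 9 + (175 - S) = 184 - S)
(T(-627) + (117552 + w)*(-180714 - 38150))*(296494 - 28751) = ((184 - 1*(-627)) + (117552 - 170006)*(-180714 - 38150))*(296494 - 28751) = ((184 + 627) - 52454*(-218864))*267743 = (811 + 11480292256)*267743 = 11480293067*267743 = 3073768106637781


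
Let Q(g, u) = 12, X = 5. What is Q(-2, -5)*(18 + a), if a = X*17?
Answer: 1236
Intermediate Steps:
a = 85 (a = 5*17 = 85)
Q(-2, -5)*(18 + a) = 12*(18 + 85) = 12*103 = 1236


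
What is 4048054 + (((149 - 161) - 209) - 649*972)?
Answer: 3417005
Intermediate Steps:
4048054 + (((149 - 161) - 209) - 649*972) = 4048054 + ((-12 - 209) - 630828) = 4048054 + (-221 - 630828) = 4048054 - 631049 = 3417005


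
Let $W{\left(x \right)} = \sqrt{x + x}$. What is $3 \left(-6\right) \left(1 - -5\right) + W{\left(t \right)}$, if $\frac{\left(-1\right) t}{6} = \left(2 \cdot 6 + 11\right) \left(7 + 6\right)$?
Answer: $-108 + 2 i \sqrt{897} \approx -108.0 + 59.9 i$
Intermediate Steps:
$t = -1794$ ($t = - 6 \left(2 \cdot 6 + 11\right) \left(7 + 6\right) = - 6 \left(12 + 11\right) 13 = - 6 \cdot 23 \cdot 13 = \left(-6\right) 299 = -1794$)
$W{\left(x \right)} = \sqrt{2} \sqrt{x}$ ($W{\left(x \right)} = \sqrt{2 x} = \sqrt{2} \sqrt{x}$)
$3 \left(-6\right) \left(1 - -5\right) + W{\left(t \right)} = 3 \left(-6\right) \left(1 - -5\right) + \sqrt{2} \sqrt{-1794} = - 18 \left(1 + 5\right) + \sqrt{2} i \sqrt{1794} = \left(-18\right) 6 + 2 i \sqrt{897} = -108 + 2 i \sqrt{897}$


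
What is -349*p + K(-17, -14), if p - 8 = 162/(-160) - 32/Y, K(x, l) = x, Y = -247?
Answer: -49416837/19760 ≈ -2500.9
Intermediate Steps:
p = 140633/19760 (p = 8 + (162/(-160) - 32/(-247)) = 8 + (162*(-1/160) - 32*(-1/247)) = 8 + (-81/80 + 32/247) = 8 - 17447/19760 = 140633/19760 ≈ 7.1171)
-349*p + K(-17, -14) = -349*140633/19760 - 17 = -49080917/19760 - 17 = -49416837/19760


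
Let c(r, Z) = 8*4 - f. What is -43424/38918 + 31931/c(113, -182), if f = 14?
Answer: 620954513/350262 ≈ 1772.8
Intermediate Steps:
c(r, Z) = 18 (c(r, Z) = 8*4 - 1*14 = 32 - 14 = 18)
-43424/38918 + 31931/c(113, -182) = -43424/38918 + 31931/18 = -43424*1/38918 + 31931*(1/18) = -21712/19459 + 31931/18 = 620954513/350262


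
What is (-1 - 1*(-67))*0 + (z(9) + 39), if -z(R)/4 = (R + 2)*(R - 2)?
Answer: -269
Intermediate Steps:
z(R) = -4*(-2 + R)*(2 + R) (z(R) = -4*(R + 2)*(R - 2) = -4*(2 + R)*(-2 + R) = -4*(-2 + R)*(2 + R))
(-1 - 1*(-67))*0 + (z(9) + 39) = (-1 - 1*(-67))*0 + ((16 - 4*9²) + 39) = (-1 + 67)*0 + ((16 - 4*81) + 39) = 66*0 + ((16 - 324) + 39) = 0 + (-308 + 39) = 0 - 269 = -269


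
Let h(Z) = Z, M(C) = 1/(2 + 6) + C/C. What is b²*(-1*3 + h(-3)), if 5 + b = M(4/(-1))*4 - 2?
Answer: -75/2 ≈ -37.500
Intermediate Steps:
M(C) = 9/8 (M(C) = 1/8 + 1 = 1*(⅛) + 1 = ⅛ + 1 = 9/8)
b = -5/2 (b = -5 + ((9/8)*4 - 2) = -5 + (9/2 - 2) = -5 + 5/2 = -5/2 ≈ -2.5000)
b²*(-1*3 + h(-3)) = (-5/2)²*(-1*3 - 3) = 25*(-3 - 3)/4 = (25/4)*(-6) = -75/2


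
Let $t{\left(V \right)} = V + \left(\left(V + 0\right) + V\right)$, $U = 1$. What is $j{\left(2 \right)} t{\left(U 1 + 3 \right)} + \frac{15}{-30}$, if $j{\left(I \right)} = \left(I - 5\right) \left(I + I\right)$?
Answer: $- \frac{289}{2} \approx -144.5$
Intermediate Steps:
$j{\left(I \right)} = 2 I \left(-5 + I\right)$ ($j{\left(I \right)} = \left(-5 + I\right) 2 I = 2 I \left(-5 + I\right)$)
$t{\left(V \right)} = 3 V$ ($t{\left(V \right)} = V + \left(V + V\right) = V + 2 V = 3 V$)
$j{\left(2 \right)} t{\left(U 1 + 3 \right)} + \frac{15}{-30} = 2 \cdot 2 \left(-5 + 2\right) 3 \left(1 \cdot 1 + 3\right) + \frac{15}{-30} = 2 \cdot 2 \left(-3\right) 3 \left(1 + 3\right) + 15 \left(- \frac{1}{30}\right) = - 12 \cdot 3 \cdot 4 - \frac{1}{2} = \left(-12\right) 12 - \frac{1}{2} = -144 - \frac{1}{2} = - \frac{289}{2}$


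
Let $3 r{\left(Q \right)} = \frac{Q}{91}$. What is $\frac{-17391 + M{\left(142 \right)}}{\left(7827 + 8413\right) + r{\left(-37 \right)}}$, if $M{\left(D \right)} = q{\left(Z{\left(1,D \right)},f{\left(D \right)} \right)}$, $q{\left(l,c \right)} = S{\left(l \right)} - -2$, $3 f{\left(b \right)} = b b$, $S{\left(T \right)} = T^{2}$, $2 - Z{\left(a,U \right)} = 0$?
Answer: $- \frac{4746105}{4433483} \approx -1.0705$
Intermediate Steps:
$r{\left(Q \right)} = \frac{Q}{273}$ ($r{\left(Q \right)} = \frac{Q \frac{1}{91}}{3} = \frac{\frac{1}{91} Q}{3} = \frac{Q}{273}$)
$Z{\left(a,U \right)} = 2$ ($Z{\left(a,U \right)} = 2 - 0 = 2 + 0 = 2$)
$f{\left(b \right)} = \frac{b^{2}}{3}$ ($f{\left(b \right)} = \frac{b b}{3} = \frac{b^{2}}{3}$)
$q{\left(l,c \right)} = 2 + l^{2}$ ($q{\left(l,c \right)} = l^{2} - -2 = l^{2} + 2 = 2 + l^{2}$)
$M{\left(D \right)} = 6$ ($M{\left(D \right)} = 2 + 2^{2} = 2 + 4 = 6$)
$\frac{-17391 + M{\left(142 \right)}}{\left(7827 + 8413\right) + r{\left(-37 \right)}} = \frac{-17391 + 6}{\left(7827 + 8413\right) + \frac{1}{273} \left(-37\right)} = - \frac{17385}{16240 - \frac{37}{273}} = - \frac{17385}{\frac{4433483}{273}} = \left(-17385\right) \frac{273}{4433483} = - \frac{4746105}{4433483}$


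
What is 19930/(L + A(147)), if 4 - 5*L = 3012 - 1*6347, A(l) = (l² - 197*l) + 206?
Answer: -99650/32381 ≈ -3.0774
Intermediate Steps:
A(l) = 206 + l² - 197*l
L = 3339/5 (L = ⅘ - (3012 - 1*6347)/5 = ⅘ - (3012 - 6347)/5 = ⅘ - ⅕*(-3335) = ⅘ + 667 = 3339/5 ≈ 667.80)
19930/(L + A(147)) = 19930/(3339/5 + (206 + 147² - 197*147)) = 19930/(3339/5 + (206 + 21609 - 28959)) = 19930/(3339/5 - 7144) = 19930/(-32381/5) = 19930*(-5/32381) = -99650/32381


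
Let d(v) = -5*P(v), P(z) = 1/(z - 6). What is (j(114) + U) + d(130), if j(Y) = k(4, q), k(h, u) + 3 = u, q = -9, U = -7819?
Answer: -971049/124 ≈ -7831.0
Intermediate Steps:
k(h, u) = -3 + u
P(z) = 1/(-6 + z)
j(Y) = -12 (j(Y) = -3 - 9 = -12)
d(v) = -5/(-6 + v)
(j(114) + U) + d(130) = (-12 - 7819) - 5/(-6 + 130) = -7831 - 5/124 = -971049/124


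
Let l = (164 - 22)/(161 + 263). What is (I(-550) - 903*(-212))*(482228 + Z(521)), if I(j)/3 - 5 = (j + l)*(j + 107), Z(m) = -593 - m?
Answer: 47017984961721/106 ≈ 4.4357e+11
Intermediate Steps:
l = 71/212 (l = 142/424 = 142*(1/424) = 71/212 ≈ 0.33491)
I(j) = 15 + 3*(107 + j)*(71/212 + j) (I(j) = 15 + 3*((j + 71/212)*(j + 107)) = 15 + 3*((71/212 + j)*(107 + j)) = 15 + 3*((107 + j)*(71/212 + j)) = 15 + 3*(107 + j)*(71/212 + j))
(I(-550) - 903*(-212))*(482228 + Z(521)) = ((25971/212 + 3*(-550)² + (68265/212)*(-550)) - 903*(-212))*(482228 + (-593 - 1*521)) = ((25971/212 + 3*302500 - 18772875/106) + 191436)*(482228 + (-593 - 521)) = ((25971/212 + 907500 - 18772875/106) + 191436)*(482228 - 1114) = (154870221/212 + 191436)*481114 = (195454653/212)*481114 = 47017984961721/106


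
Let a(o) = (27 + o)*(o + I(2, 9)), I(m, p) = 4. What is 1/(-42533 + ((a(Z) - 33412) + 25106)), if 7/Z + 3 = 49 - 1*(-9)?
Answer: -3025/153449291 ≈ -1.9713e-5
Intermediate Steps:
Z = 7/55 (Z = 7/(-3 + (49 - 1*(-9))) = 7/(-3 + (49 + 9)) = 7/(-3 + 58) = 7/55 ≈ 0.12727)
a(o) = (4 + o)*(27 + o) (a(o) = (27 + o)*(o + 4) = (27 + o)*(4 + o) = (4 + o)*(27 + o))
1/(-42533 + ((a(Z) - 33412) + 25106)) = 1/(-42533 + (((108 + (7/55)**2 + 31*(7/55)) - 33412) + 25106)) = 1/(-42533 + (((108 + 49/3025 + 217/55) - 33412) + 25106)) = 1/(-42533 + ((338684/3025 - 33412) + 25106)) = 1/(-42533 + (-100732616/3025 + 25106)) = 1/(-42533 - 24786966/3025) = 1/(-153449291/3025) = -3025/153449291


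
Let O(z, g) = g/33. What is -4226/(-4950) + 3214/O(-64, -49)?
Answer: -262399913/121275 ≈ -2163.7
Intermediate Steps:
O(z, g) = g/33 (O(z, g) = g*(1/33) = g/33)
-4226/(-4950) + 3214/O(-64, -49) = -4226/(-4950) + 3214/(((1/33)*(-49))) = -4226*(-1/4950) + 3214/(-49/33) = 2113/2475 + 3214*(-33/49) = 2113/2475 - 106062/49 = -262399913/121275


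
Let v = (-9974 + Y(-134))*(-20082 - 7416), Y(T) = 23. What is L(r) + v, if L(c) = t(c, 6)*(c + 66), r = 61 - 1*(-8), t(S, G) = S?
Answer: 273641913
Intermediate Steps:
r = 69 (r = 61 + 8 = 69)
L(c) = c*(66 + c) (L(c) = c*(c + 66) = c*(66 + c))
v = 273632598 (v = (-9974 + 23)*(-20082 - 7416) = -9951*(-27498) = 273632598)
L(r) + v = 69*(66 + 69) + 273632598 = 69*135 + 273632598 = 9315 + 273632598 = 273641913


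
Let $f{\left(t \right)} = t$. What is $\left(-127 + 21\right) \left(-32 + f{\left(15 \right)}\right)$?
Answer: $1802$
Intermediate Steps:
$\left(-127 + 21\right) \left(-32 + f{\left(15 \right)}\right) = \left(-127 + 21\right) \left(-32 + 15\right) = \left(-106\right) \left(-17\right) = 1802$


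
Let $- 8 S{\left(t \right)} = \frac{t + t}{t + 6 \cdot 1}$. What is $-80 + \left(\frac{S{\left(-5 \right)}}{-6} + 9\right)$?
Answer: $- \frac{1709}{24} \approx -71.208$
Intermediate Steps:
$S{\left(t \right)} = - \frac{t}{4 \left(6 + t\right)}$ ($S{\left(t \right)} = - \frac{\left(t + t\right) \frac{1}{t + 6 \cdot 1}}{8} = - \frac{2 t \frac{1}{t + 6}}{8} = - \frac{2 t \frac{1}{6 + t}}{8} = - \frac{t}{4 \left(6 + t\right)}$)
$-80 + \left(\frac{S{\left(-5 \right)}}{-6} + 9\right) = -80 + \left(\frac{\left(-1\right) \left(-5\right) \frac{1}{24 + 4 \left(-5\right)}}{-6} + 9\right) = -80 + \left(\left(-1\right) \left(-5\right) \frac{1}{24 - 20} \left(- \frac{1}{6}\right) + 9\right) = -80 + \left(\left(-1\right) \left(-5\right) \frac{1}{4} \left(- \frac{1}{6}\right) + 9\right) = -80 + \left(\frac{5}{4} \left(- \frac{1}{6}\right) + 9\right) = -80 + \left(- \frac{5}{24} + 9\right) = -80 + \frac{211}{24} = - \frac{1709}{24}$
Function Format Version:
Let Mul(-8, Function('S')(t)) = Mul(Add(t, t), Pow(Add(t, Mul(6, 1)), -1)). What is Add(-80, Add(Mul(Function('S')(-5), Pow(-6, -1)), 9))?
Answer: Rational(-1709, 24) ≈ -71.208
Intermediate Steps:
Function('S')(t) = Mul(Rational(-1, 4), t, Pow(Add(6, t), -1)) (Function('S')(t) = Mul(Rational(-1, 8), Mul(Add(t, t), Pow(Add(t, Mul(6, 1)), -1))) = Mul(Rational(-1, 8), Mul(Mul(2, t), Pow(Add(t, 6), -1))) = Mul(Rational(-1, 8), Mul(Mul(2, t), Pow(Add(6, t), -1))) = Mul(Rational(-1, 8), Mul(2, t, Pow(Add(6, t), -1))) = Mul(Rational(-1, 4), t, Pow(Add(6, t), -1)))
Add(-80, Add(Mul(Function('S')(-5), Pow(-6, -1)), 9)) = Add(-80, Add(Mul(Mul(-1, -5, Pow(Add(24, Mul(4, -5)), -1)), Pow(-6, -1)), 9)) = Add(-80, Add(Mul(Mul(-1, -5, Pow(Add(24, -20), -1)), Rational(-1, 6)), 9)) = Add(-80, Add(Mul(Mul(-1, -5, Pow(4, -1)), Rational(-1, 6)), 9)) = Add(-80, Add(Mul(Mul(-1, -5, Rational(1, 4)), Rational(-1, 6)), 9)) = Add(-80, Add(Mul(Rational(5, 4), Rational(-1, 6)), 9)) = Add(-80, Add(Rational(-5, 24), 9)) = Add(-80, Rational(211, 24)) = Rational(-1709, 24)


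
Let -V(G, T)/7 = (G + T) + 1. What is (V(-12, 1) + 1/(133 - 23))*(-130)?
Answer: -100113/11 ≈ -9101.2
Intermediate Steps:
V(G, T) = -7 - 7*G - 7*T (V(G, T) = -7*((G + T) + 1) = -7*(1 + G + T) = -7 - 7*G - 7*T)
(V(-12, 1) + 1/(133 - 23))*(-130) = ((-7 - 7*(-12) - 7*1) + 1/(133 - 23))*(-130) = ((-7 + 84 - 7) + 1/110)*(-130) = (70 + 1/110)*(-130) = (7701/110)*(-130) = -100113/11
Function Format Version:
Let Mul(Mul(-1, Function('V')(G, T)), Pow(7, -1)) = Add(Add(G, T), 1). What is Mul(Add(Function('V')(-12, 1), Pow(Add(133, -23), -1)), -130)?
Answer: Rational(-100113, 11) ≈ -9101.2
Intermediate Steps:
Function('V')(G, T) = Add(-7, Mul(-7, G), Mul(-7, T)) (Function('V')(G, T) = Mul(-7, Add(Add(G, T), 1)) = Mul(-7, Add(1, G, T)) = Add(-7, Mul(-7, G), Mul(-7, T)))
Mul(Add(Function('V')(-12, 1), Pow(Add(133, -23), -1)), -130) = Mul(Add(Add(-7, Mul(-7, -12), Mul(-7, 1)), Pow(Add(133, -23), -1)), -130) = Mul(Add(Add(-7, 84, -7), Pow(110, -1)), -130) = Mul(Add(70, Rational(1, 110)), -130) = Mul(Rational(7701, 110), -130) = Rational(-100113, 11)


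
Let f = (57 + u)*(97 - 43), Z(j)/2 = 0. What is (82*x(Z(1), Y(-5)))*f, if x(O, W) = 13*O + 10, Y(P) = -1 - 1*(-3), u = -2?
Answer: 2435400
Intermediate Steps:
Z(j) = 0 (Z(j) = 2*0 = 0)
Y(P) = 2 (Y(P) = -1 + 3 = 2)
x(O, W) = 10 + 13*O
f = 2970 (f = (57 - 2)*(97 - 43) = 55*54 = 2970)
(82*x(Z(1), Y(-5)))*f = (82*(10 + 13*0))*2970 = (82*(10 + 0))*2970 = (82*10)*2970 = 820*2970 = 2435400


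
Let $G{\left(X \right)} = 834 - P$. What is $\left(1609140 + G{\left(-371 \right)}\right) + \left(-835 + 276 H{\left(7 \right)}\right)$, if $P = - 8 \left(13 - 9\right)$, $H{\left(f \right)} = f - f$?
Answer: $1609171$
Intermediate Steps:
$H{\left(f \right)} = 0$
$P = -32$ ($P = \left(-8\right) 4 = -32$)
$G{\left(X \right)} = 866$ ($G{\left(X \right)} = 834 - -32 = 834 + 32 = 866$)
$\left(1609140 + G{\left(-371 \right)}\right) + \left(-835 + 276 H{\left(7 \right)}\right) = \left(1609140 + 866\right) + \left(-835 + 276 \cdot 0\right) = 1610006 + \left(-835 + 0\right) = 1610006 - 835 = 1609171$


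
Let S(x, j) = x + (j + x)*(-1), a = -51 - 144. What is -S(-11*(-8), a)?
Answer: -195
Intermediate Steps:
a = -195
S(x, j) = -j (S(x, j) = x + (-j - x) = -j)
-S(-11*(-8), a) = -(-1)*(-195) = -1*195 = -195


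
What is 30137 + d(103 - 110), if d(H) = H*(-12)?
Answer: 30221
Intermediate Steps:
d(H) = -12*H
30137 + d(103 - 110) = 30137 - 12*(103 - 110) = 30137 - 12*(-7) = 30137 + 84 = 30221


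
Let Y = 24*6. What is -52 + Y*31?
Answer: 4412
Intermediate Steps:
Y = 144
-52 + Y*31 = -52 + 144*31 = -52 + 4464 = 4412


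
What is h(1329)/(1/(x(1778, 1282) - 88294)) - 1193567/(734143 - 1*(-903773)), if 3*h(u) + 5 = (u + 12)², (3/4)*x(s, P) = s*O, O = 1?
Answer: -253080736906574141/4913748 ≈ -5.1505e+10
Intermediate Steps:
x(s, P) = 4*s/3 (x(s, P) = 4*(s*1)/3 = 4*s/3)
h(u) = -5/3 + (12 + u)²/3 (h(u) = -5/3 + (u + 12)²/3 = -5/3 + (12 + u)²/3)
h(1329)/(1/(x(1778, 1282) - 88294)) - 1193567/(734143 - 1*(-903773)) = (-5/3 + (12 + 1329)²/3)/(1/((4/3)*1778 - 88294)) - 1193567/(734143 - 1*(-903773)) = (-5/3 + (⅓)*1341²)/(1/(7112/3 - 88294)) - 1193567/(734143 + 903773) = (-5/3 + (⅓)*1798281)/(1/(-257770/3)) - 1193567/1637916 = (-5/3 + 599427)/(-3/257770) - 1193567*1/1637916 = (1798276/3)*(-257770/3) - 1193567/1637916 = -463541604520/9 - 1193567/1637916 = -253080736906574141/4913748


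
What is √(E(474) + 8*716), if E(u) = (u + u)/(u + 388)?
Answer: √1064243302/431 ≈ 75.691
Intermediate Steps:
E(u) = 2*u/(388 + u) (E(u) = (2*u)/(388 + u) = 2*u/(388 + u))
√(E(474) + 8*716) = √(2*474/(388 + 474) + 8*716) = √(2*474/862 + 5728) = √(2*474*(1/862) + 5728) = √(474/431 + 5728) = √(2469242/431) = √1064243302/431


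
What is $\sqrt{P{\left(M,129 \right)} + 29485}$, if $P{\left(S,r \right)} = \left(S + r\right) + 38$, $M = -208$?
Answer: $2 \sqrt{7361} \approx 171.59$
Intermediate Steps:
$P{\left(S,r \right)} = 38 + S + r$
$\sqrt{P{\left(M,129 \right)} + 29485} = \sqrt{\left(38 - 208 + 129\right) + 29485} = \sqrt{-41 + 29485} = \sqrt{29444} = 2 \sqrt{7361}$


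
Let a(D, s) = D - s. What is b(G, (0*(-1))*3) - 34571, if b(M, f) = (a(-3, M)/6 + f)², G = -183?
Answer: -33671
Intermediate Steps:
b(M, f) = (-½ + f - M/6)² (b(M, f) = ((-3 - M)/6 + f)² = ((-3 - M)*(⅙) + f)² = ((-½ - M/6) + f)² = (-½ + f - M/6)²)
b(G, (0*(-1))*3) - 34571 = (3 - 183 - 6*0*(-1)*3)²/36 - 34571 = (3 - 183 - 0*3)²/36 - 34571 = (3 - 183 - 6*0)²/36 - 34571 = (3 - 183 + 0)²/36 - 34571 = (1/36)*(-180)² - 34571 = (1/36)*32400 - 34571 = 900 - 34571 = -33671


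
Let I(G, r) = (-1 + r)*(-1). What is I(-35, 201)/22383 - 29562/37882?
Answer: -25740871/32612031 ≈ -0.78931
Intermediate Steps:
I(G, r) = 1 - r
I(-35, 201)/22383 - 29562/37882 = (1 - 1*201)/22383 - 29562/37882 = (1 - 201)*(1/22383) - 29562*1/37882 = -200*1/22383 - 1137/1457 = -200/22383 - 1137/1457 = -25740871/32612031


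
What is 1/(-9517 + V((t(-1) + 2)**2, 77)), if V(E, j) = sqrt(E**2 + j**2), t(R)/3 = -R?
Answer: -9517/90566735 - sqrt(6554)/90566735 ≈ -0.00010598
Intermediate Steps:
t(R) = -3*R (t(R) = 3*(-R) = -3*R)
1/(-9517 + V((t(-1) + 2)**2, 77)) = 1/(-9517 + sqrt(((-3*(-1) + 2)**2)**2 + 77**2)) = 1/(-9517 + sqrt(((3 + 2)**2)**2 + 5929)) = 1/(-9517 + sqrt((5**2)**2 + 5929)) = 1/(-9517 + sqrt(25**2 + 5929)) = 1/(-9517 + sqrt(625 + 5929)) = 1/(-9517 + sqrt(6554))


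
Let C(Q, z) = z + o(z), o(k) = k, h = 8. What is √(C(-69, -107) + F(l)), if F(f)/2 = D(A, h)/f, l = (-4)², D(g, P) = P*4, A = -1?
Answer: I*√210 ≈ 14.491*I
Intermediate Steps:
C(Q, z) = 2*z (C(Q, z) = z + z = 2*z)
D(g, P) = 4*P
l = 16
F(f) = 64/f (F(f) = 2*((4*8)/f) = 2*(32/f) = 64/f)
√(C(-69, -107) + F(l)) = √(2*(-107) + 64/16) = √(-214 + 64*(1/16)) = √(-214 + 4) = √(-210) = I*√210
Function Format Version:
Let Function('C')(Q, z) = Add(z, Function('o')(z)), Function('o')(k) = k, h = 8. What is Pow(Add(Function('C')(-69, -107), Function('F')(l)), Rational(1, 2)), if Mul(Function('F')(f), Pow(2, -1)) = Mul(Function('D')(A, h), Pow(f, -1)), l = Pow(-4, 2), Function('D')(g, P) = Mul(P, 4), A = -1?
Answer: Mul(I, Pow(210, Rational(1, 2))) ≈ Mul(14.491, I)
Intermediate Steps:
Function('C')(Q, z) = Mul(2, z) (Function('C')(Q, z) = Add(z, z) = Mul(2, z))
Function('D')(g, P) = Mul(4, P)
l = 16
Function('F')(f) = Mul(64, Pow(f, -1)) (Function('F')(f) = Mul(2, Mul(Mul(4, 8), Pow(f, -1))) = Mul(2, Mul(32, Pow(f, -1))) = Mul(64, Pow(f, -1)))
Pow(Add(Function('C')(-69, -107), Function('F')(l)), Rational(1, 2)) = Pow(Add(Mul(2, -107), Mul(64, Pow(16, -1))), Rational(1, 2)) = Pow(Add(-214, Mul(64, Rational(1, 16))), Rational(1, 2)) = Pow(Add(-214, 4), Rational(1, 2)) = Pow(-210, Rational(1, 2)) = Mul(I, Pow(210, Rational(1, 2)))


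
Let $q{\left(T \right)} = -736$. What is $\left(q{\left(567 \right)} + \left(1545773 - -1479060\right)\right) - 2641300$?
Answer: $382797$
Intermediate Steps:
$\left(q{\left(567 \right)} + \left(1545773 - -1479060\right)\right) - 2641300 = \left(-736 + \left(1545773 - -1479060\right)\right) - 2641300 = \left(-736 + \left(1545773 + 1479060\right)\right) - 2641300 = \left(-736 + 3024833\right) - 2641300 = 3024097 - 2641300 = 382797$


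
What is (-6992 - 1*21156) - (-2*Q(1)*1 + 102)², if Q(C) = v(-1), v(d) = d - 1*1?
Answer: -39384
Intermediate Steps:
v(d) = -1 + d (v(d) = d - 1 = -1 + d)
Q(C) = -2 (Q(C) = -1 - 1 = -2)
(-6992 - 1*21156) - (-2*Q(1)*1 + 102)² = (-6992 - 1*21156) - (-2*(-2)*1 + 102)² = (-6992 - 21156) - (4*1 + 102)² = -28148 - (4 + 102)² = -28148 - 1*106² = -28148 - 1*11236 = -28148 - 11236 = -39384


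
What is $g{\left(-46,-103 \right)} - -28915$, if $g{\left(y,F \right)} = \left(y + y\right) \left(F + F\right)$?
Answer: $47867$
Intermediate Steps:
$g{\left(y,F \right)} = 4 F y$ ($g{\left(y,F \right)} = 2 y 2 F = 4 F y$)
$g{\left(-46,-103 \right)} - -28915 = 4 \left(-103\right) \left(-46\right) - -28915 = 18952 + 28915 = 47867$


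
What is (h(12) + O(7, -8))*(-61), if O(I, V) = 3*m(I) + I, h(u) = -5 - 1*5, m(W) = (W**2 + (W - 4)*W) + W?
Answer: -13908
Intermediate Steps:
m(W) = W + W**2 + W*(-4 + W) (m(W) = (W**2 + (-4 + W)*W) + W = (W**2 + W*(-4 + W)) + W = W + W**2 + W*(-4 + W))
h(u) = -10 (h(u) = -5 - 5 = -10)
O(I, V) = I + 3*I*(-3 + 2*I) (O(I, V) = 3*(I*(-3 + 2*I)) + I = 3*I*(-3 + 2*I) + I = I + 3*I*(-3 + 2*I))
(h(12) + O(7, -8))*(-61) = (-10 + 2*7*(-4 + 3*7))*(-61) = (-10 + 2*7*(-4 + 21))*(-61) = (-10 + 2*7*17)*(-61) = (-10 + 238)*(-61) = 228*(-61) = -13908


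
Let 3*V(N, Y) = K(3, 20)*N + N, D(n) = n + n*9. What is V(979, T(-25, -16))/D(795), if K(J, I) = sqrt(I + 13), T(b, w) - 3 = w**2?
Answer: 979/23850 + 979*sqrt(33)/23850 ≈ 0.27685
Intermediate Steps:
D(n) = 10*n (D(n) = n + 9*n = 10*n)
T(b, w) = 3 + w**2
K(J, I) = sqrt(13 + I)
V(N, Y) = N/3 + N*sqrt(33)/3 (V(N, Y) = (sqrt(13 + 20)*N + N)/3 = (sqrt(33)*N + N)/3 = (N*sqrt(33) + N)/3 = (N + N*sqrt(33))/3 = N/3 + N*sqrt(33)/3)
V(979, T(-25, -16))/D(795) = ((1/3)*979*(1 + sqrt(33)))/((10*795)) = (979/3 + 979*sqrt(33)/3)/7950 = (979/3 + 979*sqrt(33)/3)*(1/7950) = 979/23850 + 979*sqrt(33)/23850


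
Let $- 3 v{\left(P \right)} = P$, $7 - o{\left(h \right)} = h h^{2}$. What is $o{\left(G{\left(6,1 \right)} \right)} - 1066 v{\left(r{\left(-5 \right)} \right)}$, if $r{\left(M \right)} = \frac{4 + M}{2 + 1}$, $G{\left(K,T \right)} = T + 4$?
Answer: $- \frac{2128}{9} \approx -236.44$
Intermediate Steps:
$G{\left(K,T \right)} = 4 + T$
$r{\left(M \right)} = \frac{4}{3} + \frac{M}{3}$ ($r{\left(M \right)} = \frac{4 + M}{3} = \left(4 + M\right) \frac{1}{3} = \frac{4}{3} + \frac{M}{3}$)
$o{\left(h \right)} = 7 - h^{3}$ ($o{\left(h \right)} = 7 - h h^{2} = 7 - h^{3}$)
$v{\left(P \right)} = - \frac{P}{3}$
$o{\left(G{\left(6,1 \right)} \right)} - 1066 v{\left(r{\left(-5 \right)} \right)} = \left(7 - \left(4 + 1\right)^{3}\right) - 1066 \left(- \frac{\frac{4}{3} + \frac{1}{3} \left(-5\right)}{3}\right) = \left(7 - 5^{3}\right) - 1066 \left(- \frac{\frac{4}{3} - \frac{5}{3}}{3}\right) = \left(7 - 125\right) - 1066 \left(\left(- \frac{1}{3}\right) \left(- \frac{1}{3}\right)\right) = \left(7 - 125\right) - \frac{1066}{9} = -118 - \frac{1066}{9} = - \frac{2128}{9}$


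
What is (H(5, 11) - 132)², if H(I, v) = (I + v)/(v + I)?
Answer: 17161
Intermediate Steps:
H(I, v) = 1 (H(I, v) = (I + v)/(I + v) = 1)
(H(5, 11) - 132)² = (1 - 132)² = (-131)² = 17161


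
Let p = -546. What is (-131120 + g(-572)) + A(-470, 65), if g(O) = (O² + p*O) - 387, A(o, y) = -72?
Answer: 507917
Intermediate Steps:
g(O) = -387 + O² - 546*O (g(O) = (O² - 546*O) - 387 = -387 + O² - 546*O)
(-131120 + g(-572)) + A(-470, 65) = (-131120 + (-387 + (-572)² - 546*(-572))) - 72 = (-131120 + (-387 + 327184 + 312312)) - 72 = (-131120 + 639109) - 72 = 507989 - 72 = 507917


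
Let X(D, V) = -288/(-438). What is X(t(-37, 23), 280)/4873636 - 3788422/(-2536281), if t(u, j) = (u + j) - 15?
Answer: 30632445005366/20507874052347 ≈ 1.4937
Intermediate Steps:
t(u, j) = -15 + j + u (t(u, j) = (j + u) - 15 = -15 + j + u)
X(D, V) = 48/73 (X(D, V) = -288*(-1/438) = 48/73)
X(t(-37, 23), 280)/4873636 - 3788422/(-2536281) = (48/73)/4873636 - 3788422/(-2536281) = (48/73)*(1/4873636) - 3788422*(-1/2536281) = 12/88943857 + 344402/230571 = 30632445005366/20507874052347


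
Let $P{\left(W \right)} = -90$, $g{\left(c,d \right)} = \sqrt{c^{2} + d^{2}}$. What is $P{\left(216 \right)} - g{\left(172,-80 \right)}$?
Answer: $-90 - 4 \sqrt{2249} \approx -279.69$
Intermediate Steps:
$P{\left(216 \right)} - g{\left(172,-80 \right)} = -90 - \sqrt{172^{2} + \left(-80\right)^{2}} = -90 - \sqrt{29584 + 6400} = -90 - \sqrt{35984} = -90 - 4 \sqrt{2249}$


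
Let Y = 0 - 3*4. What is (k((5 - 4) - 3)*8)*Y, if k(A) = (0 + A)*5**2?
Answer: 4800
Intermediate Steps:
Y = -12 (Y = 0 - 12 = -12)
k(A) = 25*A (k(A) = A*25 = 25*A)
(k((5 - 4) - 3)*8)*Y = ((25*((5 - 4) - 3))*8)*(-12) = ((25*(1 - 3))*8)*(-12) = ((25*(-2))*8)*(-12) = -50*8*(-12) = -400*(-12) = 4800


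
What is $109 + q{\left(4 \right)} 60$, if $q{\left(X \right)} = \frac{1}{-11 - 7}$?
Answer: $\frac{317}{3} \approx 105.67$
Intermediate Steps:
$q{\left(X \right)} = - \frac{1}{18}$ ($q{\left(X \right)} = \frac{1}{-18} = - \frac{1}{18}$)
$109 + q{\left(4 \right)} 60 = 109 - \frac{10}{3} = \frac{317}{3}$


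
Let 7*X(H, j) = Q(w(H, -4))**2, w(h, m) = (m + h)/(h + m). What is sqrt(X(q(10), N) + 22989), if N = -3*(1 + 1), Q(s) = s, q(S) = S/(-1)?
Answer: 2*sqrt(281617)/7 ≈ 151.62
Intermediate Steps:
q(S) = -S (q(S) = S*(-1) = -S)
w(h, m) = 1 (w(h, m) = (h + m)/(h + m) = 1)
N = -6 (N = -3*2 = -6)
X(H, j) = 1/7 (X(H, j) = (1/7)*1**2 = (1/7)*1 = 1/7)
sqrt(X(q(10), N) + 22989) = sqrt(1/7 + 22989) = sqrt(160924/7) = 2*sqrt(281617)/7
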